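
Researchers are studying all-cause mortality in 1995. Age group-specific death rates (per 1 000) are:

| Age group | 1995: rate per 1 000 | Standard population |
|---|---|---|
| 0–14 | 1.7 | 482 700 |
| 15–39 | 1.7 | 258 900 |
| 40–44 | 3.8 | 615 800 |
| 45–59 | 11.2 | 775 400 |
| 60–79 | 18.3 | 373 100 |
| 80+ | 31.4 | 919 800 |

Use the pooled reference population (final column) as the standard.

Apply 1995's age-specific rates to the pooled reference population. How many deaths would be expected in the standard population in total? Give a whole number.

Expected deaths = Σ (standard pop × age-specific rate ÷ 1 000)
= 482 700×1.7/1 000 + 258 900×1.7/1 000 + 615 800×3.8/1 000 + 775 400×11.2/1 000 + 373 100×18.3/1 000 + 919 800×31.4/1 000
= 820.59 + 440.13 + 2340.04 + 8684.48 + 6827.73 + 28881.72 = 47994.69.

47995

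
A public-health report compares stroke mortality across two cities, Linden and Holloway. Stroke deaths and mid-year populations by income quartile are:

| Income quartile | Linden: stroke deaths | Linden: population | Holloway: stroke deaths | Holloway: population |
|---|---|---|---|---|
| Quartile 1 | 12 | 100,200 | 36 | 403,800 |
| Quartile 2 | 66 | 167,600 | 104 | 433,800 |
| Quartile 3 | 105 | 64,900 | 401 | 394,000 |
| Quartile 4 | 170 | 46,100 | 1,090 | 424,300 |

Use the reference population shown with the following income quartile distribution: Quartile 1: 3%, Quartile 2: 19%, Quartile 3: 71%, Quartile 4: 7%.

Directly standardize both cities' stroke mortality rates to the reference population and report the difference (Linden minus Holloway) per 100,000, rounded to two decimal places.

53.46

Income-specific rates per 100,000 for Linden: 11.98, 39.38, 161.79, 368.76.
For Holloway: 8.92, 23.97, 101.78, 256.89.
Standard weights: 0.03, 0.19, 0.71, 0.07.
Linden: 0.0300×11.98 + 0.1900×39.38 + 0.7100×161.79 + 0.0700×368.76 = 148.5239 per 100,000.
Holloway: 0.0300×8.92 + 0.1900×23.97 + 0.7100×101.78 + 0.0700×256.89 = 95.0665 per 100,000.
Difference = 148.5239 − 95.0665 = 53.4573.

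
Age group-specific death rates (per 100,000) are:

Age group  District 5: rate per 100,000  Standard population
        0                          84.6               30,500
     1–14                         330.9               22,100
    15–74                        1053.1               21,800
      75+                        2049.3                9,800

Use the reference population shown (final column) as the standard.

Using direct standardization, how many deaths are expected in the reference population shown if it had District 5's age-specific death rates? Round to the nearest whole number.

529

Expected deaths = Σ (standard pop × age-specific rate ÷ 100,000)
= 30,500×84.6/100,000 + 22,100×330.9/100,000 + 21,800×1053.1/100,000 + 9,800×2049.3/100,000
= 25.80 + 73.13 + 229.58 + 200.83 = 529.34.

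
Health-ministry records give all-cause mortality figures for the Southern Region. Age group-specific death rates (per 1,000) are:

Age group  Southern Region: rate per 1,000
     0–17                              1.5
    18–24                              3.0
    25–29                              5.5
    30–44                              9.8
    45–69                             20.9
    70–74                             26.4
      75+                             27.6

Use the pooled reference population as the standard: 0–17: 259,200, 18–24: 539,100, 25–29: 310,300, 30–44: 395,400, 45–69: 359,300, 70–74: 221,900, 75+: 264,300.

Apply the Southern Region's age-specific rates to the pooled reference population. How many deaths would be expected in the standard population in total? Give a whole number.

28250

Expected deaths = Σ (standard pop × age-specific rate ÷ 1,000)
= 259,200×1.5/1,000 + 539,100×3.0/1,000 + 310,300×5.5/1,000 + 395,400×9.8/1,000 + 359,300×20.9/1,000 + 221,900×26.4/1,000 + 264,300×27.6/1,000
= 388.80 + 1617.30 + 1706.65 + 3874.92 + 7509.37 + 5858.16 + 7294.68 = 28249.88.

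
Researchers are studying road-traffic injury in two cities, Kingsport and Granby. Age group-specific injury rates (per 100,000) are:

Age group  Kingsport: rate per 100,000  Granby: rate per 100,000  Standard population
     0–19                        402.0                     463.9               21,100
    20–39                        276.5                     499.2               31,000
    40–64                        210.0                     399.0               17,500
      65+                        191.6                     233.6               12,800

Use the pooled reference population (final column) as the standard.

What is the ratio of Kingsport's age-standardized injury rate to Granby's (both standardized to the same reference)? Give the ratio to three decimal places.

Standard total = 82,400; weights = 0.2561, 0.3762, 0.2124, 0.1553.
Kingsport: 0.2561×402.0 + 0.3762×276.5 + 0.2124×210.0 + 0.1553×191.6 = 281.3250 per 100,000.
Granby: 0.2561×463.9 + 0.3762×499.2 + 0.2124×399.0 + 0.1553×233.6 = 427.6222 per 100,000.
Ratio = 281.3250 ÷ 427.6222 = 0.65788.

0.658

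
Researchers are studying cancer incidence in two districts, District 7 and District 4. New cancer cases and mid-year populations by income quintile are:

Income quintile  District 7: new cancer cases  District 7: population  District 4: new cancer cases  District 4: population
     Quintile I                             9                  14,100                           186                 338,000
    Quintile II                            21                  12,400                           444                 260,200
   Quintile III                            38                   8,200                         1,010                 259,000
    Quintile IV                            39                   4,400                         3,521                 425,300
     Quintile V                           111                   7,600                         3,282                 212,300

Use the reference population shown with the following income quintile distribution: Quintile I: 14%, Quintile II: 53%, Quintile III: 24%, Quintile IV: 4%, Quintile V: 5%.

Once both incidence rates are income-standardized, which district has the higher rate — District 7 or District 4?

Income-specific rates per 100,000 for District 7: 63.83, 169.35, 463.41, 886.36, 1460.53.
For District 4: 55.03, 170.64, 389.96, 827.89, 1545.93.
Standard weights: 0.14, 0.53, 0.24, 0.04, 0.05.
District 7: 0.1400×63.83 + 0.5300×169.35 + 0.2400×463.41 + 0.0400×886.36 + 0.0500×1460.53 = 318.3946 per 100,000.
District 4: 0.1400×55.03 + 0.5300×170.64 + 0.2400×389.96 + 0.0400×827.89 + 0.0500×1545.93 = 302.1447 per 100,000.
The crude rates (466.81 vs 564.82) would put District 4 higher, but that reflects its income composition; once standardized to a common income structure, District 7 has the higher underlying rate.

District 7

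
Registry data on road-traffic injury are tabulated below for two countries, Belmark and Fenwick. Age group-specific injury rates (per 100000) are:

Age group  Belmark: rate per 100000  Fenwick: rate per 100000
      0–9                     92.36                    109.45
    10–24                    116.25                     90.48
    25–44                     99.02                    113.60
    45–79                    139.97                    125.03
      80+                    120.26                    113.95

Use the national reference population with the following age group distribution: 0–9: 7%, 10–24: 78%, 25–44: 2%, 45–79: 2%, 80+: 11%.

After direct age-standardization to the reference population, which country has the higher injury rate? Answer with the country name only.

Belmark

Standard weights: 0.07, 0.78, 0.02, 0.02, 0.11.
Belmark: 0.0700×92.36 + 0.7800×116.25 + 0.0200×99.02 + 0.0200×139.97 + 0.1100×120.26 = 115.1486 per 100000.
Fenwick: 0.0700×109.45 + 0.7800×90.48 + 0.0200×113.60 + 0.0200×125.03 + 0.1100×113.95 = 95.5430 per 100000.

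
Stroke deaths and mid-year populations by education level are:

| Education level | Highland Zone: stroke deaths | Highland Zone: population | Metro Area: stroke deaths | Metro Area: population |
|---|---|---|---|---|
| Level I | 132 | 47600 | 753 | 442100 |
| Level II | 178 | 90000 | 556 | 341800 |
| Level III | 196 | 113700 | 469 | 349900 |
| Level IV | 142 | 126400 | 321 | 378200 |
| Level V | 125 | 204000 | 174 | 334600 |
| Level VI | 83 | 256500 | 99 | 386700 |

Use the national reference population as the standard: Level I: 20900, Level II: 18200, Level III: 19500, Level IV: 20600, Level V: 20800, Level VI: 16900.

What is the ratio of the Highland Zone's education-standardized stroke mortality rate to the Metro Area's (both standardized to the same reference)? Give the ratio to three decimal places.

1.363

Education-specific rates per 100000 for the Highland Zone: 277.31, 197.78, 172.38, 112.34, 61.27, 32.36.
For the Metro Area: 170.32, 162.67, 134.04, 84.88, 52.00, 25.60.
Standard total = 116900; weights = 0.1788, 0.1557, 0.1668, 0.1762, 0.1779, 0.1446.
The Highland Zone: 0.1788×277.31 + 0.1557×197.78 + 0.1668×172.38 + 0.1762×112.34 + 0.1779×61.27 + 0.1446×32.36 = 144.5034 per 100000.
The Metro Area: 0.1788×170.32 + 0.1557×162.67 + 0.1668×134.04 + 0.1762×84.88 + 0.1779×52.00 + 0.1446×25.60 = 106.0464 per 100000.
Ratio = 144.5034 ÷ 106.0464 = 1.36264.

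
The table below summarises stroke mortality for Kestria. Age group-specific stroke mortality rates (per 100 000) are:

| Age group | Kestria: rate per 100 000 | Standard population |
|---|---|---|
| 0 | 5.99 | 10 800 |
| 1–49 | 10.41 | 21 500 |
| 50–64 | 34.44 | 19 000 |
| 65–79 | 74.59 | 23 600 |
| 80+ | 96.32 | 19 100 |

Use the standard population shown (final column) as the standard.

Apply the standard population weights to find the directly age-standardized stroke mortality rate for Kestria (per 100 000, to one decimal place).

48.3

Standard total = 94 000; weights = 0.1149, 0.2287, 0.2021, 0.2511, 0.2032.
Standardized rate: 0.1149×5.99 + 0.2287×10.41 + 0.2021×34.44 + 0.2511×74.59 + 0.2032×96.32 = 48.3288 per 100 000.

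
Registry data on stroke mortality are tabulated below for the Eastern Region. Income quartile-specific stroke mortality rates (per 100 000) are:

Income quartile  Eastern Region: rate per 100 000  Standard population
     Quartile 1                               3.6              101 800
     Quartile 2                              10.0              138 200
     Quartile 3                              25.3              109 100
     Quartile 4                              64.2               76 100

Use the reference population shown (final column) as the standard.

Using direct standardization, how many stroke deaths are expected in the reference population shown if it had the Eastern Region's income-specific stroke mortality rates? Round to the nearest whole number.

Expected stroke deaths = Σ (standard pop × income-specific rate ÷ 100 000)
= 101 800×3.6/100 000 + 138 200×10.0/100 000 + 109 100×25.3/100 000 + 76 100×64.2/100 000
= 3.66 + 13.82 + 27.60 + 48.86 = 93.94.

94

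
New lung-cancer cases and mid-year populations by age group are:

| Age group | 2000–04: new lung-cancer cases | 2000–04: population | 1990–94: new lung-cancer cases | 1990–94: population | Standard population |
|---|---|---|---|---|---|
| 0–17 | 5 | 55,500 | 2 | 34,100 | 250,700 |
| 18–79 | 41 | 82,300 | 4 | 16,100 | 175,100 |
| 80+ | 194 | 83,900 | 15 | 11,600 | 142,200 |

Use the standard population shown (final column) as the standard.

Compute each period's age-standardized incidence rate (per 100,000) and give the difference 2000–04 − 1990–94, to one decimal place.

34.6

Age-specific rates per 100,000 for 2000–04: 9.01, 49.82, 231.23.
For 1990–94: 5.87, 24.84, 129.31.
Standard total = 568,000; weights = 0.4414, 0.3083, 0.2504.
2000–04: 0.4414×9.01 + 0.3083×49.82 + 0.2504×231.23 = 77.2222 per 100,000.
1990–94: 0.4414×5.87 + 0.3083×24.84 + 0.2504×129.31 = 42.6208 per 100,000.
Difference = 77.2222 − 42.6208 = 34.6014.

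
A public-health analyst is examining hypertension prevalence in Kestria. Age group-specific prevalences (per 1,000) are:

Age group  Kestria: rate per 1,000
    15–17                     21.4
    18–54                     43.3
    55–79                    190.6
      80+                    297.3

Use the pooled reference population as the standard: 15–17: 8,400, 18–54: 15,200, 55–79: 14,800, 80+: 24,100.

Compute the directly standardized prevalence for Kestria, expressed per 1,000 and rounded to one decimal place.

173.2

Standard total = 62,500; weights = 0.1344, 0.2432, 0.2368, 0.3856.
Standardized rate: 0.1344×21.4 + 0.2432×43.3 + 0.2368×190.6 + 0.3856×297.3 = 173.1797 per 1,000.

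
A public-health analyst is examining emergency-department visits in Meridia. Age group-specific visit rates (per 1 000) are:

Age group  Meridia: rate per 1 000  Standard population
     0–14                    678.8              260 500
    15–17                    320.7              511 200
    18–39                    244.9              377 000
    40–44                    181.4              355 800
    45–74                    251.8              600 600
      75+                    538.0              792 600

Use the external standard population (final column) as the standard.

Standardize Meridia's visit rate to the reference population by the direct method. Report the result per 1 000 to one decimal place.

Standard total = 2 897 700; weights = 0.0899, 0.1764, 0.1301, 0.1228, 0.2073, 0.2735.
Standardized rate: 0.0899×678.8 + 0.1764×320.7 + 0.1301×244.9 + 0.1228×181.4 + 0.2073×251.8 + 0.2735×538.0 = 371.0835 per 1 000.

371.1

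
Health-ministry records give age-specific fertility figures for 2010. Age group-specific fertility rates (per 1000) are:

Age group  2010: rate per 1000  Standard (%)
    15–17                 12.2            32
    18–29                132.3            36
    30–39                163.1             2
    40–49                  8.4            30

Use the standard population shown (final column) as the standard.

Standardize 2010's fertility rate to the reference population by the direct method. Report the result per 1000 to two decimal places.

Standard weights: 0.32, 0.36, 0.02, 0.30.
Standardized rate: 0.3200×12.2 + 0.3600×132.3 + 0.0200×163.1 + 0.3000×8.4 = 57.3140 per 1000.

57.31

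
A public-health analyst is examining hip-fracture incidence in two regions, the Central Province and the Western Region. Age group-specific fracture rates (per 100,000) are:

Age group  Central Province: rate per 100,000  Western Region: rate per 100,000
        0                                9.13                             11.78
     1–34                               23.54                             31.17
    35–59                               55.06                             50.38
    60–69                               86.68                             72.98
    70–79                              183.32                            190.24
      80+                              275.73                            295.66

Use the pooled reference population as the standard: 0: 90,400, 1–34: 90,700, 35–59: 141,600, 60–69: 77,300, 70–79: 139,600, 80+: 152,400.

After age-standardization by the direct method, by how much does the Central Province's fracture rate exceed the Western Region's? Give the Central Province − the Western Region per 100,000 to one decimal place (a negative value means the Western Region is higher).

-4.6

Standard total = 692,000; weights = 0.1306, 0.1311, 0.2046, 0.1117, 0.2017, 0.2202.
The Central Province: 0.1306×9.13 + 0.1311×23.54 + 0.2046×55.06 + 0.1117×86.68 + 0.2017×183.32 + 0.2202×275.73 = 122.9335 per 100,000.
The Western Region: 0.1306×11.78 + 0.1311×31.17 + 0.2046×50.38 + 0.1117×72.98 + 0.2017×190.24 + 0.2202×295.66 = 127.5770 per 100,000.
Difference = 122.9335 − 127.5770 = -4.6434.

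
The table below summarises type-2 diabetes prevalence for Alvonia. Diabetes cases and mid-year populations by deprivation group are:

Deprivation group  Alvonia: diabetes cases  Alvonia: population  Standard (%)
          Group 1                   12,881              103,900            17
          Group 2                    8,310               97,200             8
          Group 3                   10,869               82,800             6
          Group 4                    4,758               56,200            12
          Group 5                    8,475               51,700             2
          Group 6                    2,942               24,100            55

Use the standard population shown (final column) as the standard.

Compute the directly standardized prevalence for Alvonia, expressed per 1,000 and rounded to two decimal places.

116.37

Deprivation-specific rates per 1,000 for Alvonia: 123.975, 85.494, 131.268, 84.662, 163.926, 122.075.
Standard weights: 0.17, 0.08, 0.06, 0.12, 0.02, 0.55.
Standardized rate: 0.1700×123.975 + 0.0800×85.494 + 0.0600×131.268 + 0.1200×84.662 + 0.0200×163.926 + 0.5500×122.075 = 116.3704 per 1,000.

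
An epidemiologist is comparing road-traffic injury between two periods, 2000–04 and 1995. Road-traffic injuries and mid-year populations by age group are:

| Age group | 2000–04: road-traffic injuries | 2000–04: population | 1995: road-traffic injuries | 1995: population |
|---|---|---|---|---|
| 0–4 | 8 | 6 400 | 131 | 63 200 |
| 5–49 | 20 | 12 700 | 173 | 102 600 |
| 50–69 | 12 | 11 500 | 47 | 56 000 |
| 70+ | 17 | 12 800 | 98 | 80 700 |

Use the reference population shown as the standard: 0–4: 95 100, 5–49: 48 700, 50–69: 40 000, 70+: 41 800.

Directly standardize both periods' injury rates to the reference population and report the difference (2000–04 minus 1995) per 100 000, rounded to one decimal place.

Age-specific rates per 100 000 for 2000–04: 125.00, 157.48, 104.35, 132.81.
For 1995: 207.28, 168.62, 83.93, 121.44.
Standard total = 225 600; weights = 0.4215, 0.2159, 0.1773, 0.1853.
2000–04: 0.4215×125.00 + 0.2159×157.48 + 0.1773×104.35 + 0.1853×132.81 = 129.7973 per 100 000.
1995: 0.4215×207.28 + 0.2159×168.62 + 0.1773×83.93 + 0.1853×121.44 = 161.1570 per 100 000.
Difference = 129.7973 − 161.1570 = -31.3597.

-31.4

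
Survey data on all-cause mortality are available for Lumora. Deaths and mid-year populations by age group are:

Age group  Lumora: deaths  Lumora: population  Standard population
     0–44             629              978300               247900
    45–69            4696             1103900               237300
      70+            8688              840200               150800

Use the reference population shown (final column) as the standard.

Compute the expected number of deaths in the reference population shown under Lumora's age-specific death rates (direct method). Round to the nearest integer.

Age-specific rates per 100000 for Lumora: 64.30, 425.40, 1034.04.
Expected deaths = Σ (standard pop × age-specific rate ÷ 100000)
= 247900×64.30/100000 + 237300×425.40/100000 + 150800×1034.04/100000
= 159.39 + 1009.48 + 1559.33 = 2728.20.

2728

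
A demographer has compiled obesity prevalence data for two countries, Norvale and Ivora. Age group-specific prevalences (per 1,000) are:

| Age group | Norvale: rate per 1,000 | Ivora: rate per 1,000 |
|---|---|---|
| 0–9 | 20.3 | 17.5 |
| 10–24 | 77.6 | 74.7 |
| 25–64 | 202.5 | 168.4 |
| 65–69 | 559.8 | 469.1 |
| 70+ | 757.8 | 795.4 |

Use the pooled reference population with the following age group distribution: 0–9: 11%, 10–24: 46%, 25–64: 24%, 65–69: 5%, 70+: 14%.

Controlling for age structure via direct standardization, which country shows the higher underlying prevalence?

Standard weights: 0.11, 0.46, 0.24, 0.05, 0.14.
Norvale: 0.1100×20.3 + 0.4600×77.6 + 0.2400×202.5 + 0.0500×559.8 + 0.1400×757.8 = 220.6110 per 1,000.
Ivora: 0.1100×17.5 + 0.4600×74.7 + 0.2400×168.4 + 0.0500×469.1 + 0.1400×795.4 = 211.5140 per 1,000.

Norvale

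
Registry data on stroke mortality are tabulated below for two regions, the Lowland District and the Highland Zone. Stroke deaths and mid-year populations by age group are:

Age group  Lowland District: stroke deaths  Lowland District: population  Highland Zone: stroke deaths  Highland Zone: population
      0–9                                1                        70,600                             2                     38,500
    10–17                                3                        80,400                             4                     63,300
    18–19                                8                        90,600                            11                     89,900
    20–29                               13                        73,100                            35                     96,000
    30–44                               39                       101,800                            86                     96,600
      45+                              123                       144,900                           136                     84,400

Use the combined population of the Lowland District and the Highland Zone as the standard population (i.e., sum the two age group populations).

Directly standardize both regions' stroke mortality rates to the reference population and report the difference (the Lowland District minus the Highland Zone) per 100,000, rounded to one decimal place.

Age-specific rates per 100,000 for the Lowland District: 1.42, 3.73, 8.83, 17.78, 38.31, 84.89.
For the Highland Zone: 5.19, 6.32, 12.24, 36.46, 89.03, 161.14.
Combined standard total = 1,030,100; weights = 0.1059, 0.1395, 0.1752, 0.1642, 0.1926, 0.2226.
The Lowland District: 0.1059×1.42 + 0.1395×3.73 + 0.1752×8.83 + 0.1642×17.78 + 0.1926×38.31 + 0.2226×84.89 = 31.4115 per 100,000.
The Highland Zone: 0.1059×5.19 + 0.1395×6.32 + 0.1752×12.24 + 0.1642×36.46 + 0.1926×89.03 + 0.2226×161.14 = 62.5767 per 100,000.
Difference = 31.4115 − 62.5767 = -31.1652.

-31.2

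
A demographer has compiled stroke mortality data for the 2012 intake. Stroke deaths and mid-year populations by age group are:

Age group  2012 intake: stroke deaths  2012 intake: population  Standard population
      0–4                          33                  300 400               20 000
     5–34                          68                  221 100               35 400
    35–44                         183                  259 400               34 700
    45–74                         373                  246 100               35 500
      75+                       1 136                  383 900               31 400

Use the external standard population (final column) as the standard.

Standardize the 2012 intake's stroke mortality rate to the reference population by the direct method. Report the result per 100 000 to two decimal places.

Age-specific rates per 100 000 for the 2012 intake: 10.99, 30.76, 70.55, 151.56, 295.91.
Standard total = 157 000; weights = 0.1274, 0.2255, 0.2210, 0.2261, 0.2000.
Standardized rate: 0.1274×10.99 + 0.2255×30.76 + 0.2210×70.55 + 0.2261×151.56 + 0.2000×295.91 = 117.3794 per 100 000.

117.38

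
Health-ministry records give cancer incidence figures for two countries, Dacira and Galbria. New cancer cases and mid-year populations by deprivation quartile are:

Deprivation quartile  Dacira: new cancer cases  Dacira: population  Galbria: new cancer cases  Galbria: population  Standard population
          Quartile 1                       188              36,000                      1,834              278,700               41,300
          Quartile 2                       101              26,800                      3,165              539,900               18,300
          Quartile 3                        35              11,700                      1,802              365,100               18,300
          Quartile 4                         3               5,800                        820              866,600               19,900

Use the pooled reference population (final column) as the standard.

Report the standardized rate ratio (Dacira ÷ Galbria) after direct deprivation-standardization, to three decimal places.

Deprivation-specific rates per 100,000 for Dacira: 522.22, 376.87, 299.15, 51.72.
For Galbria: 658.06, 586.22, 493.56, 94.62.
Standard total = 97,800; weights = 0.4223, 0.1871, 0.1871, 0.2035.
Dacira: 0.4223×522.22 + 0.1871×376.87 + 0.1871×299.15 + 0.2035×51.72 = 357.5469 per 100,000.
Galbria: 0.4223×658.06 + 0.1871×586.22 + 0.1871×493.56 + 0.2035×94.62 = 499.1892 per 100,000.
Ratio = 357.5469 ÷ 499.1892 = 0.71626.

0.716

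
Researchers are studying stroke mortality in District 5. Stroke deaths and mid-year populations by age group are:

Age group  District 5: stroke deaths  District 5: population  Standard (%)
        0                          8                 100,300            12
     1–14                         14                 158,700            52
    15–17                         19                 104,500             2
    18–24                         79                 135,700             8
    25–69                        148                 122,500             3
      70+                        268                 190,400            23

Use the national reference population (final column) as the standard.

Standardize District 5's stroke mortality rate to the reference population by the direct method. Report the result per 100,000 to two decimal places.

46.56

Age-specific rates per 100,000 for District 5: 7.98, 8.82, 18.18, 58.22, 120.82, 140.76.
Standard weights: 0.12, 0.52, 0.02, 0.08, 0.03, 0.23.
Standardized rate: 0.1200×7.98 + 0.5200×8.82 + 0.0200×18.18 + 0.0800×58.22 + 0.0300×120.82 + 0.2300×140.76 = 46.5638 per 100,000.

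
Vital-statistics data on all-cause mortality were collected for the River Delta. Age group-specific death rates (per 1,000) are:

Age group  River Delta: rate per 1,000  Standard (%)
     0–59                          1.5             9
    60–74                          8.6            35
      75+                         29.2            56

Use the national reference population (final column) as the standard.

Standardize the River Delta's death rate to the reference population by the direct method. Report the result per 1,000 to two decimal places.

Standard weights: 0.09, 0.35, 0.56.
Standardized rate: 0.0900×1.5 + 0.3500×8.6 + 0.5600×29.2 = 19.4970 per 1,000.

19.50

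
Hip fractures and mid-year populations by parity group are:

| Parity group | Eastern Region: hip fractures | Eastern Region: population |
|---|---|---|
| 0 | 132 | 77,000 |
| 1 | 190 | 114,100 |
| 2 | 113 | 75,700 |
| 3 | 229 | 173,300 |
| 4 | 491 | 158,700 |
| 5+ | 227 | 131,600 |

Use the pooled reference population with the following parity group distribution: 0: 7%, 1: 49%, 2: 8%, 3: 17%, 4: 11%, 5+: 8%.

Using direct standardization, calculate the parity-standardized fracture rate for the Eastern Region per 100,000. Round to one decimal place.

175.8

Parity-specific rates per 100,000 for the Eastern Region: 171.43, 166.52, 149.27, 132.14, 309.39, 172.49.
Standard weights: 0.07, 0.49, 0.08, 0.17, 0.11, 0.08.
Standardized rate: 0.0700×171.43 + 0.4900×166.52 + 0.0800×149.27 + 0.1700×132.14 + 0.1100×309.39 + 0.0800×172.49 = 175.8331 per 100,000.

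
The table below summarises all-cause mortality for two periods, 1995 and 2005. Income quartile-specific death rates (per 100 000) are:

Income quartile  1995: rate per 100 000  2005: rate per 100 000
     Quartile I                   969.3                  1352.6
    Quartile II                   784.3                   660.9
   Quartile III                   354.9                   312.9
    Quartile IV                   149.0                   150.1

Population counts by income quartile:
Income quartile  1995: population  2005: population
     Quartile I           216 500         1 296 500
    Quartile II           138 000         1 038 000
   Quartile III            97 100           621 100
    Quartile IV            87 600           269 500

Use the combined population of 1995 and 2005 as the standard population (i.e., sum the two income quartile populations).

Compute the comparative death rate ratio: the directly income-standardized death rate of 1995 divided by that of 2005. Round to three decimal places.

Combined standard total = 3 764 300; weights = 0.4019, 0.3124, 0.1908, 0.0949.
1995: 0.4019×969.3 + 0.3124×784.3 + 0.1908×354.9 + 0.0949×149.0 = 716.4638 per 100 000.
2005: 0.4019×1352.6 + 0.3124×660.9 + 0.1908×312.9 + 0.0949×150.1 = 824.0649 per 100 000.
Ratio = 716.4638 ÷ 824.0649 = 0.86943.

0.869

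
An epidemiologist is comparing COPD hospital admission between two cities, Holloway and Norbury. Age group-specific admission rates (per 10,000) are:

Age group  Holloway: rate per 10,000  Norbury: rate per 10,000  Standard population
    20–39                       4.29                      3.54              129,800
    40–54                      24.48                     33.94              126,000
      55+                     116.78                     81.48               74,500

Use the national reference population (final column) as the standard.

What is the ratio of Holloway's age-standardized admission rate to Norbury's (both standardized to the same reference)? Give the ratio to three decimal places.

1.142

Standard total = 330,300; weights = 0.3930, 0.3815, 0.2256.
Holloway: 0.3930×4.29 + 0.3815×24.48 + 0.2256×116.78 = 37.3643 per 10,000.
Norbury: 0.3930×3.54 + 0.3815×33.94 + 0.2256×81.48 = 32.7163 per 10,000.
Ratio = 37.3643 ÷ 32.7163 = 1.14207.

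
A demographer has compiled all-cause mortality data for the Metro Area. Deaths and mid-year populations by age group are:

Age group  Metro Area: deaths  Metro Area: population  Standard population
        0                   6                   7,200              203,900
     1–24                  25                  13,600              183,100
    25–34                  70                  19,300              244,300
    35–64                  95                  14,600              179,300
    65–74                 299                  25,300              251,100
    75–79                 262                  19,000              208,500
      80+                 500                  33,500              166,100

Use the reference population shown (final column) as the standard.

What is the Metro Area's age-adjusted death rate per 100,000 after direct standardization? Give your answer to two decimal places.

Age-specific rates per 100,000 for the Metro Area: 83.33, 183.82, 362.69, 650.68, 1181.82, 1378.95, 1492.54.
Standard total = 1,436,300; weights = 0.1420, 0.1275, 0.1701, 0.1248, 0.1748, 0.1452, 0.1156.
Standardized rate: 0.1420×83.33 + 0.1275×183.82 + 0.1701×362.69 + 0.1248×650.68 + 0.1748×1181.82 + 0.1452×1378.95 + 0.1156×1492.54 = 757.5711 per 100,000.

757.57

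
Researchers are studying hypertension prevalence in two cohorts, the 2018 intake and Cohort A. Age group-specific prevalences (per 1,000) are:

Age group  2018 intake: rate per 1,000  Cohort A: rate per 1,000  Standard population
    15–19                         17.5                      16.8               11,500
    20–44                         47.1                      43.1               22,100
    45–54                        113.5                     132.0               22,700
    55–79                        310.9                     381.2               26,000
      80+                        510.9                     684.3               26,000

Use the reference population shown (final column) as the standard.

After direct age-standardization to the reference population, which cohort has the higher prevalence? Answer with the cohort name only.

Cohort A

Standard total = 108,300; weights = 0.1062, 0.2041, 0.2096, 0.2401, 0.2401.
The 2018 intake: 0.1062×17.5 + 0.2041×47.1 + 0.2096×113.5 + 0.2401×310.9 + 0.2401×510.9 = 232.5523 per 1,000.
Cohort A: 0.1062×16.8 + 0.2041×43.1 + 0.2096×132.0 + 0.2401×381.2 + 0.2401×684.3 = 294.0453 per 1,000.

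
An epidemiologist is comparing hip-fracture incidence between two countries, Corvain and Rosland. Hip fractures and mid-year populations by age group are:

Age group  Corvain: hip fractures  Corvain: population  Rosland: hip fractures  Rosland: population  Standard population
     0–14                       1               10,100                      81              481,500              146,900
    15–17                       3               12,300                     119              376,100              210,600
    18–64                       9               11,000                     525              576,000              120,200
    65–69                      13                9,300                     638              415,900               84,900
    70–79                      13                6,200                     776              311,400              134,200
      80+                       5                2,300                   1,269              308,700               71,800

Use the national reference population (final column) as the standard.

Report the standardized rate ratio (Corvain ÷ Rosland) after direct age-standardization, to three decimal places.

0.750

Age-specific rates per 100,000 for Corvain: 9.90, 24.39, 81.82, 139.78, 209.68, 217.39.
For Rosland: 16.82, 31.64, 91.15, 153.40, 249.20, 411.08.
Standard total = 768,600; weights = 0.1911, 0.2740, 0.1564, 0.1105, 0.1746, 0.0934.
Corvain: 0.1911×9.90 + 0.2740×24.39 + 0.1564×81.82 + 0.1105×139.78 + 0.1746×209.68 + 0.0934×217.39 = 93.7298 per 100,000.
Rosland: 0.1911×16.82 + 0.2740×31.64 + 0.1564×91.15 + 0.1105×153.40 + 0.1746×249.20 + 0.0934×411.08 = 124.9961 per 100,000.
Ratio = 93.7298 ÷ 124.9961 = 0.74986.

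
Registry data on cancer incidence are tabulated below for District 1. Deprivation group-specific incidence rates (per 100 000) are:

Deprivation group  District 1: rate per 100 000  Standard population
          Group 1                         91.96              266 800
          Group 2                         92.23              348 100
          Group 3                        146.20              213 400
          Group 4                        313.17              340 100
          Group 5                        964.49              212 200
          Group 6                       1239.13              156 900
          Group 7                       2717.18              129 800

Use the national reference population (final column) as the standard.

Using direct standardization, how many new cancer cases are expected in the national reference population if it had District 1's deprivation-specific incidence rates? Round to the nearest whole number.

9461

Expected new cancer cases = Σ (standard pop × deprivation-specific rate ÷ 100 000)
= 266 800×91.96/100 000 + 348 100×92.23/100 000 + 213 400×146.20/100 000 + 340 100×313.17/100 000 + 212 200×964.49/100 000 + 156 900×1239.13/100 000 + 129 800×2717.18/100 000
= 245.35 + 321.05 + 311.99 + 1065.09 + 2046.65 + 1944.19 + 3526.90 = 9461.23.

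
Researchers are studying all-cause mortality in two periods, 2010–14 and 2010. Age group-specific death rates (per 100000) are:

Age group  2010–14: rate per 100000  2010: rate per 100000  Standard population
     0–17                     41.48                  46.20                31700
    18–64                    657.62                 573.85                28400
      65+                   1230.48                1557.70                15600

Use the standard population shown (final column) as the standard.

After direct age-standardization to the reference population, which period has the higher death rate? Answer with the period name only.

2010

Standard total = 75700; weights = 0.4188, 0.3752, 0.2061.
2010–14: 0.4188×41.48 + 0.3752×657.62 + 0.2061×1230.48 = 517.6593 per 100000.
2010: 0.4188×46.20 + 0.3752×573.85 + 0.2061×1557.70 = 555.6407 per 100000.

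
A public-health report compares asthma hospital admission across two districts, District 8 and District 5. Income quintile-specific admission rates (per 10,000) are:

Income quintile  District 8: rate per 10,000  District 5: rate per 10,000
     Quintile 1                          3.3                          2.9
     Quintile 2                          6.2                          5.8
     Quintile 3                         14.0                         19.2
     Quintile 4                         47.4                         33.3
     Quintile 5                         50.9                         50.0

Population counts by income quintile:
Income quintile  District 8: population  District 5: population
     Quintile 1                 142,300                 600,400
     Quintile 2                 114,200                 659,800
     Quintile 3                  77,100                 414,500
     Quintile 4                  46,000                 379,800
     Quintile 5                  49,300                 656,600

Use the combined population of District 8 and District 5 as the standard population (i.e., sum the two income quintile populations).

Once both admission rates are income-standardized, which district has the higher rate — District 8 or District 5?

Combined standard total = 3,140,000; weights = 0.2365, 0.2465, 0.1566, 0.1356, 0.2248.
District 8: 0.2365×3.3 + 0.2465×6.2 + 0.1566×14.0 + 0.1356×47.4 + 0.2248×50.9 = 22.3711 per 10,000.
District 5: 0.2365×2.9 + 0.2465×5.8 + 0.1566×19.2 + 0.1356×33.3 + 0.2248×50.0 = 20.8777 per 10,000.
The crude rates (16.20 vs 21.76) would put District 5 higher, but that reflects its income composition; once standardized to a common income structure, District 8 has the higher underlying rate.

District 8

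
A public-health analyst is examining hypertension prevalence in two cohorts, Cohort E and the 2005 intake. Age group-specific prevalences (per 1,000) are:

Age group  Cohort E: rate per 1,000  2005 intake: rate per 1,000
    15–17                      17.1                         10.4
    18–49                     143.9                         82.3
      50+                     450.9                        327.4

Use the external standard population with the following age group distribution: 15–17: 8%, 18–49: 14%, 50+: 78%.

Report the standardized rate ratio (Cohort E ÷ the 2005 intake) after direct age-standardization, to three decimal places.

Standard weights: 0.08, 0.14, 0.78.
Cohort E: 0.0800×17.1 + 0.1400×143.9 + 0.7800×450.9 = 373.2160 per 1,000.
The 2005 intake: 0.0800×10.4 + 0.1400×82.3 + 0.7800×327.4 = 267.7260 per 1,000.
Ratio = 373.2160 ÷ 267.7260 = 1.39402.

1.394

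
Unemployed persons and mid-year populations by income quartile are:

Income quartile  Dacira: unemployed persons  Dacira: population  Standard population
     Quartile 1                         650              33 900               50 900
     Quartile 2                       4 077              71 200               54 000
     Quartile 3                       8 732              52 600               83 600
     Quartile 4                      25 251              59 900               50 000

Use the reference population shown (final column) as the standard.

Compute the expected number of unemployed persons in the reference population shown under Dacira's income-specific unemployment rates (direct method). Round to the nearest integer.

Income-specific rates per 1 000 for Dacira: 19.174, 57.261, 166.008, 421.553.
Expected unemployed persons = Σ (standard pop × income-specific rate ÷ 1 000)
= 50 900×19.174/1 000 + 54 000×57.261/1 000 + 83 600×166.008/1 000 + 50 000×421.553/1 000
= 975.96 + 3092.11 + 13878.24 + 21077.63 = 39023.93.

39024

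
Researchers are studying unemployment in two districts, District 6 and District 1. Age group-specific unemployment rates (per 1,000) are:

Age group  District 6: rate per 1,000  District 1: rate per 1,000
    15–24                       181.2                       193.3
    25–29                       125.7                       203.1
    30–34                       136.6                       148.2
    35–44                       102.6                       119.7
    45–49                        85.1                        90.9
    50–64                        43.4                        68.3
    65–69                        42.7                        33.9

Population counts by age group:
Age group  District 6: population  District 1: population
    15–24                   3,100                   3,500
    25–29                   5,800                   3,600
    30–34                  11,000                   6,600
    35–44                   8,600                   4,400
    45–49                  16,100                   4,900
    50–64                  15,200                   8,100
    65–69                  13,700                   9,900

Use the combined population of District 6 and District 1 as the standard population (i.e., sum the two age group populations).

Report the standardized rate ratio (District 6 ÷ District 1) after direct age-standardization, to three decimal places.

0.852

Combined standard total = 114,500; weights = 0.0576, 0.0821, 0.1537, 0.1135, 0.1834, 0.2035, 0.2061.
District 6: 0.0576×181.2 + 0.0821×125.7 + 0.1537×136.6 + 0.1135×102.6 + 0.1834×85.1 + 0.2035×43.4 + 0.2061×42.7 = 86.6507 per 1,000.
District 1: 0.0576×193.3 + 0.0821×203.1 + 0.1537×148.2 + 0.1135×119.7 + 0.1834×90.9 + 0.2035×68.3 + 0.2061×33.9 = 101.7438 per 1,000.
Ratio = 86.6507 ÷ 101.7438 = 0.85166.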